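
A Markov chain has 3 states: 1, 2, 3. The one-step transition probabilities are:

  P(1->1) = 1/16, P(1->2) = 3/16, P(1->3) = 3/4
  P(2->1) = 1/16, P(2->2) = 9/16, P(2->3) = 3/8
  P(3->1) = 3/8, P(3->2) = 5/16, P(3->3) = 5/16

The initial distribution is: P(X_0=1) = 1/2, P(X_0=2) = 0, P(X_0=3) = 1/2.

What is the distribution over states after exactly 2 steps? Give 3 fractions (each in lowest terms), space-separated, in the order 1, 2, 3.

Answer: 117/512 89/256 217/512

Derivation:
Propagating the distribution step by step (d_{t+1} = d_t * P):
d_0 = (1=1/2, 2=0, 3=1/2)
  d_1[1] = 1/2*1/16 + 0*1/16 + 1/2*3/8 = 7/32
  d_1[2] = 1/2*3/16 + 0*9/16 + 1/2*5/16 = 1/4
  d_1[3] = 1/2*3/4 + 0*3/8 + 1/2*5/16 = 17/32
d_1 = (1=7/32, 2=1/4, 3=17/32)
  d_2[1] = 7/32*1/16 + 1/4*1/16 + 17/32*3/8 = 117/512
  d_2[2] = 7/32*3/16 + 1/4*9/16 + 17/32*5/16 = 89/256
  d_2[3] = 7/32*3/4 + 1/4*3/8 + 17/32*5/16 = 217/512
d_2 = (1=117/512, 2=89/256, 3=217/512)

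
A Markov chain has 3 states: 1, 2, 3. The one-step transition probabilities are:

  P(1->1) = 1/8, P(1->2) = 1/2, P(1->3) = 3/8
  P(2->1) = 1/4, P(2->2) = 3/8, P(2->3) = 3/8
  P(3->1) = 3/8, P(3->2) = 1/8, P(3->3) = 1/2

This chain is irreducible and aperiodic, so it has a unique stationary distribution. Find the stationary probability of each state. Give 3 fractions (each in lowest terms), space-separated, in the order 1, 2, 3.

Answer: 17/63 19/63 3/7

Derivation:
The stationary distribution satisfies pi = pi * P, i.e.:
  pi_1 = 1/8*pi_1 + 1/4*pi_2 + 3/8*pi_3
  pi_2 = 1/2*pi_1 + 3/8*pi_2 + 1/8*pi_3
  pi_3 = 3/8*pi_1 + 3/8*pi_2 + 1/2*pi_3
with normalization: pi_1 + pi_2 + pi_3 = 1.

Using the first 2 balance equations plus normalization, the linear system A*pi = b is:
  [-7/8, 1/4, 3/8] . pi = 0
  [1/2, -5/8, 1/8] . pi = 0
  [1, 1, 1] . pi = 1

Solving yields:
  pi_1 = 17/63
  pi_2 = 19/63
  pi_3 = 3/7

Verification (pi * P):
  17/63*1/8 + 19/63*1/4 + 3/7*3/8 = 17/63 = pi_1  (ok)
  17/63*1/2 + 19/63*3/8 + 3/7*1/8 = 19/63 = pi_2  (ok)
  17/63*3/8 + 19/63*3/8 + 3/7*1/2 = 3/7 = pi_3  (ok)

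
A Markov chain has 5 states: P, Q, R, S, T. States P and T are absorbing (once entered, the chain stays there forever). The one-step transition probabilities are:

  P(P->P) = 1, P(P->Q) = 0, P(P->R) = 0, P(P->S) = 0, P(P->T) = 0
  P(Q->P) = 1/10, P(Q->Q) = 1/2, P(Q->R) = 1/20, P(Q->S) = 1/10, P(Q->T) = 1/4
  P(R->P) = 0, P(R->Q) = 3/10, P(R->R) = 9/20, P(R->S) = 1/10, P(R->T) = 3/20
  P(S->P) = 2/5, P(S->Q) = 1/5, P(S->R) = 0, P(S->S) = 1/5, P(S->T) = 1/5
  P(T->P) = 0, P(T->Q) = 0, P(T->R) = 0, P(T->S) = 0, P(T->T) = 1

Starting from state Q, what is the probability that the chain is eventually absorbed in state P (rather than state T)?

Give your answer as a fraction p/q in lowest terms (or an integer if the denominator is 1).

Let a_i = P(absorbed in P | start in state i).
Boundary conditions: a_P = 1, a_T = 0.
For each transient state i, a_i = sum_j P(i->j) * a_j:
  a_Q = 1/10*a_P + 1/2*a_Q + 1/20*a_R + 1/10*a_S + 1/4*a_T
  a_R = 0*a_P + 3/10*a_Q + 9/20*a_R + 1/10*a_S + 3/20*a_T
  a_S = 2/5*a_P + 1/5*a_Q + 0*a_R + 1/5*a_S + 1/5*a_T

Substituting a_P = 1 and a_T = 0, rearrange to (I - Q) a = r where r[i] = P(i -> P):
  [1/2, -1/20, -1/10] . (a_Q, a_R, a_S) = 1/10
  [-3/10, 11/20, -1/10] . (a_Q, a_R, a_S) = 0
  [-1/5, 0, 4/5] . (a_Q, a_R, a_S) = 2/5

Solving yields:
  a_Q = 17/49
  a_R = 29/98
  a_S = 115/196

Starting state is Q, so the absorption probability is a_Q = 17/49.

Answer: 17/49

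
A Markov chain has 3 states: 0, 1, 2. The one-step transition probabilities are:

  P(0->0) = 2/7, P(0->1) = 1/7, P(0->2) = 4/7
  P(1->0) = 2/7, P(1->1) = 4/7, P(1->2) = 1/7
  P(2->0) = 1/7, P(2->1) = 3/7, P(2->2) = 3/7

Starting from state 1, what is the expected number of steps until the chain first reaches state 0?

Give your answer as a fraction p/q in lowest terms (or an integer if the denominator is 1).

Answer: 35/9

Derivation:
Let h_i = expected steps to first reach 0 from state i.
Boundary: h_0 = 0.
First-step equations for the other states:
  h_1 = 1 + 2/7*h_0 + 4/7*h_1 + 1/7*h_2
  h_2 = 1 + 1/7*h_0 + 3/7*h_1 + 3/7*h_2

Substituting h_0 = 0 and rearranging gives the linear system (I - Q) h = 1:
  [3/7, -1/7] . (h_1, h_2) = 1
  [-3/7, 4/7] . (h_1, h_2) = 1

Solving yields:
  h_1 = 35/9
  h_2 = 14/3

Starting state is 1, so the expected hitting time is h_1 = 35/9.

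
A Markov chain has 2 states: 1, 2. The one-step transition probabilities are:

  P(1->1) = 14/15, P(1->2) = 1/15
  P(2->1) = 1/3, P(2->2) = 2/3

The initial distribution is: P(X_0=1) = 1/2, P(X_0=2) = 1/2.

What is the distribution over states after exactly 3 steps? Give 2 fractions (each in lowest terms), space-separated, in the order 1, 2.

Answer: 571/750 179/750

Derivation:
Propagating the distribution step by step (d_{t+1} = d_t * P):
d_0 = (1=1/2, 2=1/2)
  d_1[1] = 1/2*14/15 + 1/2*1/3 = 19/30
  d_1[2] = 1/2*1/15 + 1/2*2/3 = 11/30
d_1 = (1=19/30, 2=11/30)
  d_2[1] = 19/30*14/15 + 11/30*1/3 = 107/150
  d_2[2] = 19/30*1/15 + 11/30*2/3 = 43/150
d_2 = (1=107/150, 2=43/150)
  d_3[1] = 107/150*14/15 + 43/150*1/3 = 571/750
  d_3[2] = 107/150*1/15 + 43/150*2/3 = 179/750
d_3 = (1=571/750, 2=179/750)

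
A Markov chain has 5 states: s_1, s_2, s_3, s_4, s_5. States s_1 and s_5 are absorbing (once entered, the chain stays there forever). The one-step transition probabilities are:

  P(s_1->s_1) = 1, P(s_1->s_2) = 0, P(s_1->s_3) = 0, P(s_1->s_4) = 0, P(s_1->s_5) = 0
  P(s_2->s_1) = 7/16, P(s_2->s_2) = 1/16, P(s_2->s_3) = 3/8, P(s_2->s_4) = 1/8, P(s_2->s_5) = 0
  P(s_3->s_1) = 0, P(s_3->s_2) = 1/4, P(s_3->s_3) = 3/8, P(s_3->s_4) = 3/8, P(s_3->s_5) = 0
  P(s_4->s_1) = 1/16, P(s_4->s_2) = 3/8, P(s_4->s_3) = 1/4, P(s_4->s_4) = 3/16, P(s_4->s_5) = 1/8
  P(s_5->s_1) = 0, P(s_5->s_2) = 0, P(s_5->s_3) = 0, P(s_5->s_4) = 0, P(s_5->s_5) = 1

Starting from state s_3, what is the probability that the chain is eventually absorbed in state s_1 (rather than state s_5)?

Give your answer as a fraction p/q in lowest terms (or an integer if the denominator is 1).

Answer: 51/65

Derivation:
Let a_i = P(absorbed in s_1 | start in state i).
Boundary conditions: a_s_1 = 1, a_s_5 = 0.
For each transient state i, a_i = sum_j P(i->j) * a_j:
  a_s_2 = 7/16*a_s_1 + 1/16*a_s_2 + 3/8*a_s_3 + 1/8*a_s_4 + 0*a_s_5
  a_s_3 = 0*a_s_1 + 1/4*a_s_2 + 3/8*a_s_3 + 3/8*a_s_4 + 0*a_s_5
  a_s_4 = 1/16*a_s_1 + 3/8*a_s_2 + 1/4*a_s_3 + 3/16*a_s_4 + 1/8*a_s_5

Substituting a_s_1 = 1 and a_s_5 = 0, rearrange to (I - Q) a = r where r[i] = P(i -> s_1):
  [15/16, -3/8, -1/8] . (a_s_2, a_s_3, a_s_4) = 7/16
  [-1/4, 5/8, -3/8] . (a_s_2, a_s_3, a_s_4) = 0
  [-3/8, -1/4, 13/16] . (a_s_2, a_s_3, a_s_4) = 1/16

Solving yields:
  a_s_2 = 57/65
  a_s_3 = 51/65
  a_s_4 = 47/65

Starting state is s_3, so the absorption probability is a_s_3 = 51/65.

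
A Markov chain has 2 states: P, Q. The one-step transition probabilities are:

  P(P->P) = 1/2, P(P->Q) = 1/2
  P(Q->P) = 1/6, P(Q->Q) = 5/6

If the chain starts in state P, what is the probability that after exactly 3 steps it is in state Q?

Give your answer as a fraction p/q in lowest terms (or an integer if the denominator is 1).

Computing P^3 by repeated multiplication:
P^1 =
  P: [1/2, 1/2]
  Q: [1/6, 5/6]
P^2 =
  P: [1/3, 2/3]
  Q: [2/9, 7/9]
P^3 =
  P: [5/18, 13/18]
  Q: [13/54, 41/54]

(P^3)[P -> Q] = 13/18

Answer: 13/18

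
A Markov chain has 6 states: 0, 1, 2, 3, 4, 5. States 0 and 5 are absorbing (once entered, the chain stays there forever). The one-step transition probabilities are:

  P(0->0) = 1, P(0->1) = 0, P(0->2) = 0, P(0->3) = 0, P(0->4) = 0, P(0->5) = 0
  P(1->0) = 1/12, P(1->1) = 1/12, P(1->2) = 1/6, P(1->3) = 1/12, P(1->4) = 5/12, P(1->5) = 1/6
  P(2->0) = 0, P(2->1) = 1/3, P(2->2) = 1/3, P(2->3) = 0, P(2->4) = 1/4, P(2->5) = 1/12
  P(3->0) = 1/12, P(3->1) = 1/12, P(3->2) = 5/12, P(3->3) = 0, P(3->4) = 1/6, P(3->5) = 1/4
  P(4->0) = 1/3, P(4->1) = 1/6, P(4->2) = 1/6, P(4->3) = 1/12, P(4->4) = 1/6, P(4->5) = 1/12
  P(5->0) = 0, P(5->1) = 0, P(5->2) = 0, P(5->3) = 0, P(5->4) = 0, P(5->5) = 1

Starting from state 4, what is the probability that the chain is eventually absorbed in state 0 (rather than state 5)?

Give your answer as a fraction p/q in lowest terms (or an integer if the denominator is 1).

Answer: 4148/6401

Derivation:
Let a_i = P(absorbed in 0 | start in state i).
Boundary conditions: a_0 = 1, a_5 = 0.
For each transient state i, a_i = sum_j P(i->j) * a_j:
  a_1 = 1/12*a_0 + 1/12*a_1 + 1/6*a_2 + 1/12*a_3 + 5/12*a_4 + 1/6*a_5
  a_2 = 0*a_0 + 1/3*a_1 + 1/3*a_2 + 0*a_3 + 1/4*a_4 + 1/12*a_5
  a_3 = 1/12*a_0 + 1/12*a_1 + 5/12*a_2 + 0*a_3 + 1/6*a_4 + 1/4*a_5
  a_4 = 1/3*a_0 + 1/6*a_1 + 1/6*a_2 + 1/12*a_3 + 1/6*a_4 + 1/12*a_5

Substituting a_0 = 1 and a_5 = 0, rearrange to (I - Q) a = r where r[i] = P(i -> 0):
  [11/12, -1/6, -1/12, -5/12] . (a_1, a_2, a_3, a_4) = 1/12
  [-1/3, 2/3, 0, -1/4] . (a_1, a_2, a_3, a_4) = 0
  [-1/12, -5/12, 1, -1/6] . (a_1, a_2, a_3, a_4) = 1/12
  [-1/6, -1/6, -1/12, 5/6] . (a_1, a_2, a_3, a_4) = 1/3

Solving yields:
  a_1 = 3309/6401
  a_2 = 3210/6401
  a_3 = 2838/6401
  a_4 = 4148/6401

Starting state is 4, so the absorption probability is a_4 = 4148/6401.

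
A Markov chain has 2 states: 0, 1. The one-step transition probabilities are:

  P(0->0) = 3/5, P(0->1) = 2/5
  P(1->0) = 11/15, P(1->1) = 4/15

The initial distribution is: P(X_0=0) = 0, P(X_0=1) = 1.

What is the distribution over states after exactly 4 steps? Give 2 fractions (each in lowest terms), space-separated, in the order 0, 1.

Propagating the distribution step by step (d_{t+1} = d_t * P):
d_0 = (0=0, 1=1)
  d_1[0] = 0*3/5 + 1*11/15 = 11/15
  d_1[1] = 0*2/5 + 1*4/15 = 4/15
d_1 = (0=11/15, 1=4/15)
  d_2[0] = 11/15*3/5 + 4/15*11/15 = 143/225
  d_2[1] = 11/15*2/5 + 4/15*4/15 = 82/225
d_2 = (0=143/225, 1=82/225)
  d_3[0] = 143/225*3/5 + 82/225*11/15 = 2189/3375
  d_3[1] = 143/225*2/5 + 82/225*4/15 = 1186/3375
d_3 = (0=2189/3375, 1=1186/3375)
  d_4[0] = 2189/3375*3/5 + 1186/3375*11/15 = 32747/50625
  d_4[1] = 2189/3375*2/5 + 1186/3375*4/15 = 17878/50625
d_4 = (0=32747/50625, 1=17878/50625)

Answer: 32747/50625 17878/50625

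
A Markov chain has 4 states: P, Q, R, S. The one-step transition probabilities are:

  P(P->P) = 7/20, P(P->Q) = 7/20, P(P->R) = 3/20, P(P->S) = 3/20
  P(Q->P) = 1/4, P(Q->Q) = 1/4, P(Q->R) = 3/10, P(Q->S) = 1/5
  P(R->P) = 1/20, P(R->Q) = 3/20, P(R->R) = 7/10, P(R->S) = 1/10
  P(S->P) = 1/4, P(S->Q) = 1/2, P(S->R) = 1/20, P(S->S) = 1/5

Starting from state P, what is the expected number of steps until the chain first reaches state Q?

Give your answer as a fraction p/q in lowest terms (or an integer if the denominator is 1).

Answer: 3380/1051

Derivation:
Let h_i = expected steps to first reach Q from state i.
Boundary: h_Q = 0.
First-step equations for the other states:
  h_P = 1 + 7/20*h_P + 7/20*h_Q + 3/20*h_R + 3/20*h_S
  h_R = 1 + 1/20*h_P + 3/20*h_Q + 7/10*h_R + 1/10*h_S
  h_S = 1 + 1/4*h_P + 1/2*h_Q + 1/20*h_R + 1/5*h_S

Substituting h_Q = 0 and rearranging gives the linear system (I - Q) h = 1:
  [13/20, -3/20, -3/20] . (h_P, h_R, h_S) = 1
  [-1/20, 3/10, -1/10] . (h_P, h_R, h_S) = 1
  [-1/4, -1/20, 4/5] . (h_P, h_R, h_S) = 1

Solving yields:
  h_P = 3380/1051
  h_R = 4960/1051
  h_S = 2680/1051

Starting state is P, so the expected hitting time is h_P = 3380/1051.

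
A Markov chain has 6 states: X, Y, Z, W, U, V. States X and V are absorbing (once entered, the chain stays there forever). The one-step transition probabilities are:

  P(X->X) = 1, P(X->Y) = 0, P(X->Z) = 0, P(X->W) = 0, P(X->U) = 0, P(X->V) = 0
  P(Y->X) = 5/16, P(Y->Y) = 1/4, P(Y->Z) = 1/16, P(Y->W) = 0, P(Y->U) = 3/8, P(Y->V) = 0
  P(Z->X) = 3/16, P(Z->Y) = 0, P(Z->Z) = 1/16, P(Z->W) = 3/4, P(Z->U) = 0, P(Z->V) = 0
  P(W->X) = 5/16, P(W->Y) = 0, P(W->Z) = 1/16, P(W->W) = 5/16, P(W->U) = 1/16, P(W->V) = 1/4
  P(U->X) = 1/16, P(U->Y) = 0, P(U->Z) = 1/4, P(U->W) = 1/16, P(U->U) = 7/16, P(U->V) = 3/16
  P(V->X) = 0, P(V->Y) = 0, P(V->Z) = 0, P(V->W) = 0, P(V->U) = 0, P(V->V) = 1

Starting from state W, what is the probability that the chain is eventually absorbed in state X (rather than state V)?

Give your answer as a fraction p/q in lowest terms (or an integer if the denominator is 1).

Answer: 81/146

Derivation:
Let a_i = P(absorbed in X | start in state i).
Boundary conditions: a_X = 1, a_V = 0.
For each transient state i, a_i = sum_j P(i->j) * a_j:
  a_Y = 5/16*a_X + 1/4*a_Y + 1/16*a_Z + 0*a_W + 3/8*a_U + 0*a_V
  a_Z = 3/16*a_X + 0*a_Y + 1/16*a_Z + 3/4*a_W + 0*a_U + 0*a_V
  a_W = 5/16*a_X + 0*a_Y + 1/16*a_Z + 5/16*a_W + 1/16*a_U + 1/4*a_V
  a_U = 1/16*a_X + 0*a_Y + 1/4*a_Z + 1/16*a_W + 7/16*a_U + 3/16*a_V

Substituting a_X = 1 and a_V = 0, rearrange to (I - Q) a = r where r[i] = P(i -> X):
  [3/4, -1/16, 0, -3/8] . (a_Y, a_Z, a_W, a_U) = 5/16
  [0, 15/16, -3/4, 0] . (a_Y, a_Z, a_W, a_U) = 3/16
  [0, -1/16, 11/16, -1/16] . (a_Y, a_Z, a_W, a_U) = 5/16
  [0, -1/4, -1/16, 9/16] . (a_Y, a_Z, a_W, a_U) = 1/16

Solving yields:
  a_Y = 613/876
  a_Z = 47/73
  a_W = 81/146
  a_U = 67/146

Starting state is W, so the absorption probability is a_W = 81/146.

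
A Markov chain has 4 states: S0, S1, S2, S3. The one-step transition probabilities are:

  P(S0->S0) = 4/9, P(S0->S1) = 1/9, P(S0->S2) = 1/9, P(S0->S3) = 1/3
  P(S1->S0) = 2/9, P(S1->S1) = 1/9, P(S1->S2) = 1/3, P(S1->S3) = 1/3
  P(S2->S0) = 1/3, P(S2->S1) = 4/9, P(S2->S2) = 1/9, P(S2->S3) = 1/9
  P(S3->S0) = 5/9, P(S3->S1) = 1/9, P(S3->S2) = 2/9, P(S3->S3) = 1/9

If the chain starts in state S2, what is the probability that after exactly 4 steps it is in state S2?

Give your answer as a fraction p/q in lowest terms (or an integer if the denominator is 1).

Answer: 1160/6561

Derivation:
Computing P^4 by repeated multiplication:
P^1 =
  S0: [4/9, 1/9, 1/9, 1/3]
  S1: [2/9, 1/9, 1/3, 1/3]
  S2: [1/3, 4/9, 1/9, 1/9]
  S3: [5/9, 1/9, 2/9, 1/9]
P^2 =
  S0: [4/9, 4/27, 14/81, 19/81]
  S1: [34/81, 2/9, 14/81, 5/27]
  S2: [28/81, 4/27, 2/9, 23/81]
  S3: [11/27, 5/27, 4/27, 7/27]
P^3 =
  S0: [305/729, 41/243, 124/729, 59/243]
  S1: [289/729, 41/243, 44/243, 185/729]
  S2: [305/729, 5/27, 128/729, 161/729]
  S3: [101/243, 13/81, 44/243, 59/243]
P^4 =
  S0: [2723/6561, 367/2187, 128/729, 1585/6561]
  S1: [2723/6561, 125/729, 1160/6561, 1553/6561]
  S2: [893/2187, 371/2187, 1160/6561, 1609/6561]
  S3: [101/243, 125/729, 380/2187, 523/2187]

(P^4)[S2 -> S2] = 1160/6561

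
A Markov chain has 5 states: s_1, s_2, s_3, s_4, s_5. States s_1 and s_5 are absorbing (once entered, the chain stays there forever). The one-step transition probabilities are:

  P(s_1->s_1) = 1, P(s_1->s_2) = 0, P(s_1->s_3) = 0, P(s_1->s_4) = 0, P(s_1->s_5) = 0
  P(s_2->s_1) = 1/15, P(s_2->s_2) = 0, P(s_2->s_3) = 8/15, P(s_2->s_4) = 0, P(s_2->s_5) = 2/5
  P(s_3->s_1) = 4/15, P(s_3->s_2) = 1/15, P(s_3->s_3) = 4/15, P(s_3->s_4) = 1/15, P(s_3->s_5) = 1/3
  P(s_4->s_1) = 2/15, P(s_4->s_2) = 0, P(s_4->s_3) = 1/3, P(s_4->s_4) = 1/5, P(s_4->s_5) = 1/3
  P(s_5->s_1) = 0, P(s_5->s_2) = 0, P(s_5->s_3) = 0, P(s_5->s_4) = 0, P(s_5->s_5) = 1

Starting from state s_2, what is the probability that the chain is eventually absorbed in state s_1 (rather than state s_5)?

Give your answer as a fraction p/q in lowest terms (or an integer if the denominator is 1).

Let a_i = P(absorbed in s_1 | start in state i).
Boundary conditions: a_s_1 = 1, a_s_5 = 0.
For each transient state i, a_i = sum_j P(i->j) * a_j:
  a_s_2 = 1/15*a_s_1 + 0*a_s_2 + 8/15*a_s_3 + 0*a_s_4 + 2/5*a_s_5
  a_s_3 = 4/15*a_s_1 + 1/15*a_s_2 + 4/15*a_s_3 + 1/15*a_s_4 + 1/3*a_s_5
  a_s_4 = 2/15*a_s_1 + 0*a_s_2 + 1/3*a_s_3 + 1/5*a_s_4 + 1/3*a_s_5

Substituting a_s_1 = 1 and a_s_5 = 0, rearrange to (I - Q) a = r where r[i] = P(i -> s_1):
  [1, -8/15, 0] . (a_s_2, a_s_3, a_s_4) = 1/15
  [-1/15, 11/15, -1/15] . (a_s_2, a_s_3, a_s_4) = 4/15
  [0, -1/3, 4/5] . (a_s_2, a_s_3, a_s_4) = 2/15

Solving yields:
  a_s_2 = 527/1809
  a_s_3 = 254/603
  a_s_4 = 619/1809

Starting state is s_2, so the absorption probability is a_s_2 = 527/1809.

Answer: 527/1809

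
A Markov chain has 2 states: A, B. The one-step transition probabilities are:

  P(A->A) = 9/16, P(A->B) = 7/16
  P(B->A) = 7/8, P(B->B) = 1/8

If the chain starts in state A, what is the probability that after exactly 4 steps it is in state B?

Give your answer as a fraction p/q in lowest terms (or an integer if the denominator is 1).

Answer: 21637/65536

Derivation:
Computing P^4 by repeated multiplication:
P^1 =
  A: [9/16, 7/16]
  B: [7/8, 1/8]
P^2 =
  A: [179/256, 77/256]
  B: [77/128, 51/128]
P^3 =
  A: [2689/4096, 1407/4096]
  B: [1407/2048, 641/2048]
P^4 =
  A: [43899/65536, 21637/65536]
  B: [21637/32768, 11131/32768]

(P^4)[A -> B] = 21637/65536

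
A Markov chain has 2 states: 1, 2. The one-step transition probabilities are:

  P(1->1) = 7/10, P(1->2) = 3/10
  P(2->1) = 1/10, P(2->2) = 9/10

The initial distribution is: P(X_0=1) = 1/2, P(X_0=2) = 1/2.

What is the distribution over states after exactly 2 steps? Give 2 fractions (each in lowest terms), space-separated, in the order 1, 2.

Answer: 17/50 33/50

Derivation:
Propagating the distribution step by step (d_{t+1} = d_t * P):
d_0 = (1=1/2, 2=1/2)
  d_1[1] = 1/2*7/10 + 1/2*1/10 = 2/5
  d_1[2] = 1/2*3/10 + 1/2*9/10 = 3/5
d_1 = (1=2/5, 2=3/5)
  d_2[1] = 2/5*7/10 + 3/5*1/10 = 17/50
  d_2[2] = 2/5*3/10 + 3/5*9/10 = 33/50
d_2 = (1=17/50, 2=33/50)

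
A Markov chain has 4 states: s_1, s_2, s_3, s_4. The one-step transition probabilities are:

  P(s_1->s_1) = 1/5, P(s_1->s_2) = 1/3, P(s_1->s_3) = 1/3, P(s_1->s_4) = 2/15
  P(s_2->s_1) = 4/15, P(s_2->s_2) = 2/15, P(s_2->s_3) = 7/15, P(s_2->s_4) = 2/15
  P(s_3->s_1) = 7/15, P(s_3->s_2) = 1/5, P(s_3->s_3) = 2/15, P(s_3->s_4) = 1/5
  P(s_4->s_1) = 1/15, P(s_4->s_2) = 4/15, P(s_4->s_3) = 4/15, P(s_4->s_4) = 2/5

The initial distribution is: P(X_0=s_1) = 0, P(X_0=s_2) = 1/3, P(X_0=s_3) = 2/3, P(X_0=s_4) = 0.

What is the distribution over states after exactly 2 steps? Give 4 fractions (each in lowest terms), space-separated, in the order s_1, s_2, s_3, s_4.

Answer: 19/75 19/75 8/27 133/675

Derivation:
Propagating the distribution step by step (d_{t+1} = d_t * P):
d_0 = (s_1=0, s_2=1/3, s_3=2/3, s_4=0)
  d_1[s_1] = 0*1/5 + 1/3*4/15 + 2/3*7/15 + 0*1/15 = 2/5
  d_1[s_2] = 0*1/3 + 1/3*2/15 + 2/3*1/5 + 0*4/15 = 8/45
  d_1[s_3] = 0*1/3 + 1/3*7/15 + 2/3*2/15 + 0*4/15 = 11/45
  d_1[s_4] = 0*2/15 + 1/3*2/15 + 2/3*1/5 + 0*2/5 = 8/45
d_1 = (s_1=2/5, s_2=8/45, s_3=11/45, s_4=8/45)
  d_2[s_1] = 2/5*1/5 + 8/45*4/15 + 11/45*7/15 + 8/45*1/15 = 19/75
  d_2[s_2] = 2/5*1/3 + 8/45*2/15 + 11/45*1/5 + 8/45*4/15 = 19/75
  d_2[s_3] = 2/5*1/3 + 8/45*7/15 + 11/45*2/15 + 8/45*4/15 = 8/27
  d_2[s_4] = 2/5*2/15 + 8/45*2/15 + 11/45*1/5 + 8/45*2/5 = 133/675
d_2 = (s_1=19/75, s_2=19/75, s_3=8/27, s_4=133/675)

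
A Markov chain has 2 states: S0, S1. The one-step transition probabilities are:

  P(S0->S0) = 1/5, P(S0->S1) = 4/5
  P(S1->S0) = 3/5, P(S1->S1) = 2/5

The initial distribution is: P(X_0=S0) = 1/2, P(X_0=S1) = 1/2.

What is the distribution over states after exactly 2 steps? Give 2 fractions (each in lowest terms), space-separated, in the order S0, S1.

Answer: 11/25 14/25

Derivation:
Propagating the distribution step by step (d_{t+1} = d_t * P):
d_0 = (S0=1/2, S1=1/2)
  d_1[S0] = 1/2*1/5 + 1/2*3/5 = 2/5
  d_1[S1] = 1/2*4/5 + 1/2*2/5 = 3/5
d_1 = (S0=2/5, S1=3/5)
  d_2[S0] = 2/5*1/5 + 3/5*3/5 = 11/25
  d_2[S1] = 2/5*4/5 + 3/5*2/5 = 14/25
d_2 = (S0=11/25, S1=14/25)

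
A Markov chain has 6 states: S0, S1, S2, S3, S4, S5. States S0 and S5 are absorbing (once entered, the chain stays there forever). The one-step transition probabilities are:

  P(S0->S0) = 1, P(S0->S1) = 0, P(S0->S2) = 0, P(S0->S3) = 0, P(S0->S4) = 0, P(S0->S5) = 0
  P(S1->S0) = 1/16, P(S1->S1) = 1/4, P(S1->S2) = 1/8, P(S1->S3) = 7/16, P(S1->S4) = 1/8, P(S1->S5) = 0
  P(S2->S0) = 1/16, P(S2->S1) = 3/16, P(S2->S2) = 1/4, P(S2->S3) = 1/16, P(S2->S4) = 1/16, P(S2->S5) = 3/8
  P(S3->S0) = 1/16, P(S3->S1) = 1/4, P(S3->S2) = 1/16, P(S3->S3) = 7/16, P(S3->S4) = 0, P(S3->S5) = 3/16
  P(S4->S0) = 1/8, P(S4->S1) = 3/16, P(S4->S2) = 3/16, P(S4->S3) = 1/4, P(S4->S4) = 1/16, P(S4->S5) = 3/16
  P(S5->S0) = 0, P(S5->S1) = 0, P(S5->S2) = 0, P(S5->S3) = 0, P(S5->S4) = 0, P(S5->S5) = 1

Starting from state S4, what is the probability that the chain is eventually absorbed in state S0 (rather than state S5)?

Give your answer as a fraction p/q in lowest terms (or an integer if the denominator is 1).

Answer: 913/2836

Derivation:
Let a_i = P(absorbed in S0 | start in state i).
Boundary conditions: a_S0 = 1, a_S5 = 0.
For each transient state i, a_i = sum_j P(i->j) * a_j:
  a_S1 = 1/16*a_S0 + 1/4*a_S1 + 1/8*a_S2 + 7/16*a_S3 + 1/8*a_S4 + 0*a_S5
  a_S2 = 1/16*a_S0 + 3/16*a_S1 + 1/4*a_S2 + 1/16*a_S3 + 1/16*a_S4 + 3/8*a_S5
  a_S3 = 1/16*a_S0 + 1/4*a_S1 + 1/16*a_S2 + 7/16*a_S3 + 0*a_S4 + 3/16*a_S5
  a_S4 = 1/8*a_S0 + 3/16*a_S1 + 3/16*a_S2 + 1/4*a_S3 + 1/16*a_S4 + 3/16*a_S5

Substituting a_S0 = 1 and a_S5 = 0, rearrange to (I - Q) a = r where r[i] = P(i -> S0):
  [3/4, -1/8, -7/16, -1/8] . (a_S1, a_S2, a_S3, a_S4) = 1/16
  [-3/16, 3/4, -1/16, -1/16] . (a_S1, a_S2, a_S3, a_S4) = 1/16
  [-1/4, -1/16, 9/16, 0] . (a_S1, a_S2, a_S3, a_S4) = 1/16
  [-3/16, -3/16, -1/4, 15/16] . (a_S1, a_S2, a_S3, a_S4) = 1/8

Solving yields:
  a_S1 = 967/2836
  a_S2 = 311/1418
  a_S3 = 407/1418
  a_S4 = 913/2836

Starting state is S4, so the absorption probability is a_S4 = 913/2836.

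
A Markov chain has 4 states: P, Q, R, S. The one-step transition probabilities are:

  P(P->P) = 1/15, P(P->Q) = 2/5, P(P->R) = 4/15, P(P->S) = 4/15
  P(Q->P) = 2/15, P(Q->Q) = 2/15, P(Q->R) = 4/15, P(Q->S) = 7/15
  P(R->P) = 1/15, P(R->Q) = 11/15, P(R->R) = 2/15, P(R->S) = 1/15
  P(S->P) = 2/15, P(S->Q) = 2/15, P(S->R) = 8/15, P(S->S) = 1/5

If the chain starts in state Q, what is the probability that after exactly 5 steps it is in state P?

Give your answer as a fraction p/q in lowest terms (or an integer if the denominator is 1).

Answer: 5386/50625

Derivation:
Computing P^5 by repeated multiplication:
P^1 =
  P: [1/15, 2/5, 4/15, 4/15]
  Q: [2/15, 2/15, 4/15, 7/15]
  R: [1/15, 11/15, 2/15, 1/15]
  S: [2/15, 2/15, 8/15, 1/5]
P^2 =
  P: [1/9, 14/45, 68/225, 62/225]
  Q: [8/75, 74/225, 16/45, 47/225]
  R: [3/25, 52/225, 4/15, 86/225]
  S: [4/45, 22/45, 56/225, 13/75]
P^3 =
  P: [119/1125, 1162/3375, 1012/3375, 844/3375]
  Q: [346/3375, 422/1125, 928/3375, 167/675]
  R: [121/1125, 122/375, 1124/3375, 158/675]
  S: [374/3375, 1034/3375, 944/3375, 341/1125]
P^4 =
  P: [5381/50625, 5762/16875, 14852/50625, 13106/50625]
  Q: [5476/50625, 16486/50625, 14984/50625, 13679/50625]
  R: [5263/50625, 6106/16875, 4804/16875, 12632/50625]
  S: [5432/50625, 16742/50625, 15704/50625, 4249/16875]
P^5 =
  P: [81017/759375, 256442/759375, 45044/151875, 196696/759375]
  Q: [5386/50625, 51602/151875, 227248/759375, 193327/759375]
  R: [3263/30375, 50402/151875, 224204/759375, 201586/759375]
  S: [80114/759375, 264314/759375, 44416/151875, 64289/253125]

(P^5)[Q -> P] = 5386/50625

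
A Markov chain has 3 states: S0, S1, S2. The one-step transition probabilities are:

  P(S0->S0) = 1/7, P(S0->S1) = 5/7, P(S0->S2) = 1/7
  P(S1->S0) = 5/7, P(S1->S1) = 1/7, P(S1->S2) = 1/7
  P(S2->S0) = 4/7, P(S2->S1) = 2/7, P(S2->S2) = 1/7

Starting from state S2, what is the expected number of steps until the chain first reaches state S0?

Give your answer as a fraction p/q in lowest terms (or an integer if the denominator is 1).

Answer: 28/17

Derivation:
Let h_i = expected steps to first reach S0 from state i.
Boundary: h_S0 = 0.
First-step equations for the other states:
  h_S1 = 1 + 5/7*h_S0 + 1/7*h_S1 + 1/7*h_S2
  h_S2 = 1 + 4/7*h_S0 + 2/7*h_S1 + 1/7*h_S2

Substituting h_S0 = 0 and rearranging gives the linear system (I - Q) h = 1:
  [6/7, -1/7] . (h_S1, h_S2) = 1
  [-2/7, 6/7] . (h_S1, h_S2) = 1

Solving yields:
  h_S1 = 49/34
  h_S2 = 28/17

Starting state is S2, so the expected hitting time is h_S2 = 28/17.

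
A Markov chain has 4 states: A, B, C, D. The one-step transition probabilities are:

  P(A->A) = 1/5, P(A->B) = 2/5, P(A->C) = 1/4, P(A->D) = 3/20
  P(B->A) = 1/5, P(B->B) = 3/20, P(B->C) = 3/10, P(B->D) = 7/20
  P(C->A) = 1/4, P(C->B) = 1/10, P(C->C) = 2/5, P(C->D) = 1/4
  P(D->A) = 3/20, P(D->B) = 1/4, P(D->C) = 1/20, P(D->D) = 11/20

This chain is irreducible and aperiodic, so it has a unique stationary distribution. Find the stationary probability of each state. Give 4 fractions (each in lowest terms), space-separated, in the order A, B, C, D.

Answer: 1059/5486 1225/5486 1219/5486 1983/5486

Derivation:
The stationary distribution satisfies pi = pi * P, i.e.:
  pi_A = 1/5*pi_A + 1/5*pi_B + 1/4*pi_C + 3/20*pi_D
  pi_B = 2/5*pi_A + 3/20*pi_B + 1/10*pi_C + 1/4*pi_D
  pi_C = 1/4*pi_A + 3/10*pi_B + 2/5*pi_C + 1/20*pi_D
  pi_D = 3/20*pi_A + 7/20*pi_B + 1/4*pi_C + 11/20*pi_D
with normalization: pi_A + pi_B + pi_C + pi_D = 1.

Using the first 3 balance equations plus normalization, the linear system A*pi = b is:
  [-4/5, 1/5, 1/4, 3/20] . pi = 0
  [2/5, -17/20, 1/10, 1/4] . pi = 0
  [1/4, 3/10, -3/5, 1/20] . pi = 0
  [1, 1, 1, 1] . pi = 1

Solving yields:
  pi_A = 1059/5486
  pi_B = 1225/5486
  pi_C = 1219/5486
  pi_D = 1983/5486

Verification (pi * P):
  1059/5486*1/5 + 1225/5486*1/5 + 1219/5486*1/4 + 1983/5486*3/20 = 1059/5486 = pi_A  (ok)
  1059/5486*2/5 + 1225/5486*3/20 + 1219/5486*1/10 + 1983/5486*1/4 = 1225/5486 = pi_B  (ok)
  1059/5486*1/4 + 1225/5486*3/10 + 1219/5486*2/5 + 1983/5486*1/20 = 1219/5486 = pi_C  (ok)
  1059/5486*3/20 + 1225/5486*7/20 + 1219/5486*1/4 + 1983/5486*11/20 = 1983/5486 = pi_D  (ok)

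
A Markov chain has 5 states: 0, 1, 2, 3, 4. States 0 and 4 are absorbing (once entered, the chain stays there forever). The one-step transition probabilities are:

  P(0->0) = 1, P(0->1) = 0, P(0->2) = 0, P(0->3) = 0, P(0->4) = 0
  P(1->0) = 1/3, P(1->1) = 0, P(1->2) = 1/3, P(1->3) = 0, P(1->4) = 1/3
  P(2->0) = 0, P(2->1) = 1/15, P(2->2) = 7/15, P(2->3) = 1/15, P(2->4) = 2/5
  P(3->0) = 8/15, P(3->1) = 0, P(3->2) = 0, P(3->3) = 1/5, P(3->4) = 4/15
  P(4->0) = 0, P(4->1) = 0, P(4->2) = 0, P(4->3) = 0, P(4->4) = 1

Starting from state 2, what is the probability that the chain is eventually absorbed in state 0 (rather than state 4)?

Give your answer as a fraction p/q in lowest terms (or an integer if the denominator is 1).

Let a_i = P(absorbed in 0 | start in state i).
Boundary conditions: a_0 = 1, a_4 = 0.
For each transient state i, a_i = sum_j P(i->j) * a_j:
  a_1 = 1/3*a_0 + 0*a_1 + 1/3*a_2 + 0*a_3 + 1/3*a_4
  a_2 = 0*a_0 + 1/15*a_1 + 7/15*a_2 + 1/15*a_3 + 2/5*a_4
  a_3 = 8/15*a_0 + 0*a_1 + 0*a_2 + 1/5*a_3 + 4/15*a_4

Substituting a_0 = 1 and a_4 = 0, rearrange to (I - Q) a = r where r[i] = P(i -> 0):
  [1, -1/3, 0] . (a_1, a_2, a_3) = 1/3
  [-1/15, 8/15, -1/15] . (a_1, a_2, a_3) = 0
  [0, 0, 4/5] . (a_1, a_2, a_3) = 8/15

Solving yields:
  a_1 = 26/69
  a_2 = 3/23
  a_3 = 2/3

Starting state is 2, so the absorption probability is a_2 = 3/23.

Answer: 3/23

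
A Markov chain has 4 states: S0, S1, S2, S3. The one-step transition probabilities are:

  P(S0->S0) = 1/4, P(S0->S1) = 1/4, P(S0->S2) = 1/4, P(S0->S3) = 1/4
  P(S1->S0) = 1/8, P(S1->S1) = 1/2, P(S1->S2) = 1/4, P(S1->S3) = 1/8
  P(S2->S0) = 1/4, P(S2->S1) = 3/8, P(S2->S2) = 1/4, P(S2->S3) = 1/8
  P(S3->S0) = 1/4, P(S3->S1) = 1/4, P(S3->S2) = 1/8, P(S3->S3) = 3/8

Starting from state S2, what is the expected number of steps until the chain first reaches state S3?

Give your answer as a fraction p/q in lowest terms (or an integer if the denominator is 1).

Let h_i = expected steps to first reach S3 from state i.
Boundary: h_S3 = 0.
First-step equations for the other states:
  h_S0 = 1 + 1/4*h_S0 + 1/4*h_S1 + 1/4*h_S2 + 1/4*h_S3
  h_S1 = 1 + 1/8*h_S0 + 1/2*h_S1 + 1/4*h_S2 + 1/8*h_S3
  h_S2 = 1 + 1/4*h_S0 + 3/8*h_S1 + 1/4*h_S2 + 1/8*h_S3

Substituting h_S3 = 0 and rearranging gives the linear system (I - Q) h = 1:
  [3/4, -1/4, -1/4] . (h_S0, h_S1, h_S2) = 1
  [-1/8, 1/2, -1/4] . (h_S0, h_S1, h_S2) = 1
  [-1/4, -3/8, 3/4] . (h_S0, h_S1, h_S2) = 1

Solving yields:
  h_S0 = 64/11
  h_S1 = 224/33
  h_S2 = 20/3

Starting state is S2, so the expected hitting time is h_S2 = 20/3.

Answer: 20/3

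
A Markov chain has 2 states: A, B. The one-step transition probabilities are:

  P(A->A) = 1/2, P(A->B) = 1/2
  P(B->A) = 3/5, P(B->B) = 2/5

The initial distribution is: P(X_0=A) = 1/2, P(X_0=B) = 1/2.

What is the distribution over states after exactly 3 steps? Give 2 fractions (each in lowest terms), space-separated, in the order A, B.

Propagating the distribution step by step (d_{t+1} = d_t * P):
d_0 = (A=1/2, B=1/2)
  d_1[A] = 1/2*1/2 + 1/2*3/5 = 11/20
  d_1[B] = 1/2*1/2 + 1/2*2/5 = 9/20
d_1 = (A=11/20, B=9/20)
  d_2[A] = 11/20*1/2 + 9/20*3/5 = 109/200
  d_2[B] = 11/20*1/2 + 9/20*2/5 = 91/200
d_2 = (A=109/200, B=91/200)
  d_3[A] = 109/200*1/2 + 91/200*3/5 = 1091/2000
  d_3[B] = 109/200*1/2 + 91/200*2/5 = 909/2000
d_3 = (A=1091/2000, B=909/2000)

Answer: 1091/2000 909/2000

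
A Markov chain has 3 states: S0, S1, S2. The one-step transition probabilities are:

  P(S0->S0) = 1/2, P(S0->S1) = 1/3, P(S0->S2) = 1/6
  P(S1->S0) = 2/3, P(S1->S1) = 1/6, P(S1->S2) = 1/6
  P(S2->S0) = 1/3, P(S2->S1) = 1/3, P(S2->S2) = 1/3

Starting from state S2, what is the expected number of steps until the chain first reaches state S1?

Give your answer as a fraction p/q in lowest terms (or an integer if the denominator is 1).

Let h_i = expected steps to first reach S1 from state i.
Boundary: h_S1 = 0.
First-step equations for the other states:
  h_S0 = 1 + 1/2*h_S0 + 1/3*h_S1 + 1/6*h_S2
  h_S2 = 1 + 1/3*h_S0 + 1/3*h_S1 + 1/3*h_S2

Substituting h_S1 = 0 and rearranging gives the linear system (I - Q) h = 1:
  [1/2, -1/6] . (h_S0, h_S2) = 1
  [-1/3, 2/3] . (h_S0, h_S2) = 1

Solving yields:
  h_S0 = 3
  h_S2 = 3

Starting state is S2, so the expected hitting time is h_S2 = 3.

Answer: 3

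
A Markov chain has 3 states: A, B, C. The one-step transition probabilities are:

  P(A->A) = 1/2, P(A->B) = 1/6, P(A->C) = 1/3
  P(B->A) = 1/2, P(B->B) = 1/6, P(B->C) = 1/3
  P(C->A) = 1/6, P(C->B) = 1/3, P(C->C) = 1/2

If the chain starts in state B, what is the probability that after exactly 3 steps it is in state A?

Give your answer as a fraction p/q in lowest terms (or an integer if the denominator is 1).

Computing P^3 by repeated multiplication:
P^1 =
  A: [1/2, 1/6, 1/3]
  B: [1/2, 1/6, 1/3]
  C: [1/6, 1/3, 1/2]
P^2 =
  A: [7/18, 2/9, 7/18]
  B: [7/18, 2/9, 7/18]
  C: [1/3, 1/4, 5/12]
P^3 =
  A: [10/27, 25/108, 43/108]
  B: [10/27, 25/108, 43/108]
  C: [13/36, 17/72, 29/72]

(P^3)[B -> A] = 10/27

Answer: 10/27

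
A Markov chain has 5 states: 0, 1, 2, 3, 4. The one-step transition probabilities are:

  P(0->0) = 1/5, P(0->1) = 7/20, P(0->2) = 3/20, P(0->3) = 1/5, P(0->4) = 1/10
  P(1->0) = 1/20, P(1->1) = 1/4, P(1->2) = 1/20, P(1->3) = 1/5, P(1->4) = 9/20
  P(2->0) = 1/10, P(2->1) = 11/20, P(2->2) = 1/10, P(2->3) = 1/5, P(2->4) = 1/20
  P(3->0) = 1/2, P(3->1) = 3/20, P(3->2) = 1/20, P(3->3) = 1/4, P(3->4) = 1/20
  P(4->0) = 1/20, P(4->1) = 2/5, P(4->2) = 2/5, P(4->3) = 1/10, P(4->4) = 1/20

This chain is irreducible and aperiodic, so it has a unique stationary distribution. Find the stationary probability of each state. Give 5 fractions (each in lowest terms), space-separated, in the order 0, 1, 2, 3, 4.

Answer: 2781/16543 57697/181973 25216/181973 34762/181973 33707/181973

Derivation:
The stationary distribution satisfies pi = pi * P, i.e.:
  pi_0 = 1/5*pi_0 + 1/20*pi_1 + 1/10*pi_2 + 1/2*pi_3 + 1/20*pi_4
  pi_1 = 7/20*pi_0 + 1/4*pi_1 + 11/20*pi_2 + 3/20*pi_3 + 2/5*pi_4
  pi_2 = 3/20*pi_0 + 1/20*pi_1 + 1/10*pi_2 + 1/20*pi_3 + 2/5*pi_4
  pi_3 = 1/5*pi_0 + 1/5*pi_1 + 1/5*pi_2 + 1/4*pi_3 + 1/10*pi_4
  pi_4 = 1/10*pi_0 + 9/20*pi_1 + 1/20*pi_2 + 1/20*pi_3 + 1/20*pi_4
with normalization: pi_0 + pi_1 + pi_2 + pi_3 + pi_4 = 1.

Using the first 4 balance equations plus normalization, the linear system A*pi = b is:
  [-4/5, 1/20, 1/10, 1/2, 1/20] . pi = 0
  [7/20, -3/4, 11/20, 3/20, 2/5] . pi = 0
  [3/20, 1/20, -9/10, 1/20, 2/5] . pi = 0
  [1/5, 1/5, 1/5, -3/4, 1/10] . pi = 0
  [1, 1, 1, 1, 1] . pi = 1

Solving yields:
  pi_0 = 2781/16543
  pi_1 = 57697/181973
  pi_2 = 25216/181973
  pi_3 = 34762/181973
  pi_4 = 33707/181973

Verification (pi * P):
  2781/16543*1/5 + 57697/181973*1/20 + 25216/181973*1/10 + 34762/181973*1/2 + 33707/181973*1/20 = 2781/16543 = pi_0  (ok)
  2781/16543*7/20 + 57697/181973*1/4 + 25216/181973*11/20 + 34762/181973*3/20 + 33707/181973*2/5 = 57697/181973 = pi_1  (ok)
  2781/16543*3/20 + 57697/181973*1/20 + 25216/181973*1/10 + 34762/181973*1/20 + 33707/181973*2/5 = 25216/181973 = pi_2  (ok)
  2781/16543*1/5 + 57697/181973*1/5 + 25216/181973*1/5 + 34762/181973*1/4 + 33707/181973*1/10 = 34762/181973 = pi_3  (ok)
  2781/16543*1/10 + 57697/181973*9/20 + 25216/181973*1/20 + 34762/181973*1/20 + 33707/181973*1/20 = 33707/181973 = pi_4  (ok)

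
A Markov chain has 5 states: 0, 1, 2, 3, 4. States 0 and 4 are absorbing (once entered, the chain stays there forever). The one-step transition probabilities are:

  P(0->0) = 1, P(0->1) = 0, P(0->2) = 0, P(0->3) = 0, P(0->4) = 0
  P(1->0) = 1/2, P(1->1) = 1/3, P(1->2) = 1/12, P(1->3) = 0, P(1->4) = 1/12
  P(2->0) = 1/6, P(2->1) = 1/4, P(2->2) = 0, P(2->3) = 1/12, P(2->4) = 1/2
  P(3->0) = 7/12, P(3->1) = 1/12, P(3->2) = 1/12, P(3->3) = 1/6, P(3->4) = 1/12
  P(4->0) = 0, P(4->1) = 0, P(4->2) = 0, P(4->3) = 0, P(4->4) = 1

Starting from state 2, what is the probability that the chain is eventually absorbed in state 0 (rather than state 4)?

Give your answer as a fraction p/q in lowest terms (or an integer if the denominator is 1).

Let a_i = P(absorbed in 0 | start in state i).
Boundary conditions: a_0 = 1, a_4 = 0.
For each transient state i, a_i = sum_j P(i->j) * a_j:
  a_1 = 1/2*a_0 + 1/3*a_1 + 1/12*a_2 + 0*a_3 + 1/12*a_4
  a_2 = 1/6*a_0 + 1/4*a_1 + 0*a_2 + 1/12*a_3 + 1/2*a_4
  a_3 = 7/12*a_0 + 1/12*a_1 + 1/12*a_2 + 1/6*a_3 + 1/12*a_4

Substituting a_0 = 1 and a_4 = 0, rearrange to (I - Q) a = r where r[i] = P(i -> 0):
  [2/3, -1/12, 0] . (a_1, a_2, a_3) = 1/2
  [-1/4, 1, -1/12] . (a_1, a_2, a_3) = 1/6
  [-1/12, -1/12, 5/6] . (a_1, a_2, a_3) = 7/12

Solving yields:
  a_1 = 247/307
  a_2 = 134/307
  a_3 = 253/307

Starting state is 2, so the absorption probability is a_2 = 134/307.

Answer: 134/307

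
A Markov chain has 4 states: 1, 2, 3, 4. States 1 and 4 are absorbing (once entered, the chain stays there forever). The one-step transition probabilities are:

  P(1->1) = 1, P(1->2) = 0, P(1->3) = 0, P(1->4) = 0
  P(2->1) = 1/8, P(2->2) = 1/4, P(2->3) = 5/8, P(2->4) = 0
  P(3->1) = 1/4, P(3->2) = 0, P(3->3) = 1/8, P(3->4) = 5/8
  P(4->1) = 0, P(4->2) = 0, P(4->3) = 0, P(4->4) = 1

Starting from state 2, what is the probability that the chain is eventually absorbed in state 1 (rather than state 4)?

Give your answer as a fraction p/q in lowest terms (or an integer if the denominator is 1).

Let a_i = P(absorbed in 1 | start in state i).
Boundary conditions: a_1 = 1, a_4 = 0.
For each transient state i, a_i = sum_j P(i->j) * a_j:
  a_2 = 1/8*a_1 + 1/4*a_2 + 5/8*a_3 + 0*a_4
  a_3 = 1/4*a_1 + 0*a_2 + 1/8*a_3 + 5/8*a_4

Substituting a_1 = 1 and a_4 = 0, rearrange to (I - Q) a = r where r[i] = P(i -> 1):
  [3/4, -5/8] . (a_2, a_3) = 1/8
  [0, 7/8] . (a_2, a_3) = 1/4

Solving yields:
  a_2 = 17/42
  a_3 = 2/7

Starting state is 2, so the absorption probability is a_2 = 17/42.

Answer: 17/42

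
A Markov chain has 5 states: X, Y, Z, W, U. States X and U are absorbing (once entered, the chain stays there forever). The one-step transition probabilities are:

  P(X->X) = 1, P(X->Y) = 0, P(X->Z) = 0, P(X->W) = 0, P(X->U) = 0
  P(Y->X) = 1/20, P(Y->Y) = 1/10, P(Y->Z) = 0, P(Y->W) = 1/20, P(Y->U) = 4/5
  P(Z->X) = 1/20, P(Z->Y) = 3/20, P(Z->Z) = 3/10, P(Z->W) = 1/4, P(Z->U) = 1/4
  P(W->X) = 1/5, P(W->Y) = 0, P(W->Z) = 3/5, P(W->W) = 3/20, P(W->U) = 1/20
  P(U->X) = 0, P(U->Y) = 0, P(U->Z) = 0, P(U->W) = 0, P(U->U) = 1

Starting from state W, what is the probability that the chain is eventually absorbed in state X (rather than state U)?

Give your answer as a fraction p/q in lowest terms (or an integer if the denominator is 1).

Let a_i = P(absorbed in X | start in state i).
Boundary conditions: a_X = 1, a_U = 0.
For each transient state i, a_i = sum_j P(i->j) * a_j:
  a_Y = 1/20*a_X + 1/10*a_Y + 0*a_Z + 1/20*a_W + 4/5*a_U
  a_Z = 1/20*a_X + 3/20*a_Y + 3/10*a_Z + 1/4*a_W + 1/4*a_U
  a_W = 1/5*a_X + 0*a_Y + 3/5*a_Z + 3/20*a_W + 1/20*a_U

Substituting a_X = 1 and a_U = 0, rearrange to (I - Q) a = r where r[i] = P(i -> X):
  [9/10, 0, -1/20] . (a_Y, a_Z, a_W) = 1/20
  [-3/20, 7/10, -1/4] . (a_Y, a_Z, a_W) = 1/20
  [0, -3/5, 17/20] . (a_Y, a_Z, a_W) = 1/5

Solving yields:
  a_Y = 41/528
  a_Z = 81/352
  a_W = 35/88

Starting state is W, so the absorption probability is a_W = 35/88.

Answer: 35/88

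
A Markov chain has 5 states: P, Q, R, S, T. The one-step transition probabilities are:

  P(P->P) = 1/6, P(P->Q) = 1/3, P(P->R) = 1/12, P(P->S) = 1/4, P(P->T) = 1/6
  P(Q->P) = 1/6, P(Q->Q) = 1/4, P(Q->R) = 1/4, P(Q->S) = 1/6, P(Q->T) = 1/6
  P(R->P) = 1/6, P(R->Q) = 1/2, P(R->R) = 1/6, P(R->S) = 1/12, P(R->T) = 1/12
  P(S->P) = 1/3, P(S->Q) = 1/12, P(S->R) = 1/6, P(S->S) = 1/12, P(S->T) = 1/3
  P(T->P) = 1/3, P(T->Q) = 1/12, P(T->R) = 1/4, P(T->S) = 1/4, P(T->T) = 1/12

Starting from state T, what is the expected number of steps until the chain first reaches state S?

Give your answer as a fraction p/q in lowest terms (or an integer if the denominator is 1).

Let h_i = expected steps to first reach S from state i.
Boundary: h_S = 0.
First-step equations for the other states:
  h_P = 1 + 1/6*h_P + 1/3*h_Q + 1/12*h_R + 1/4*h_S + 1/6*h_T
  h_Q = 1 + 1/6*h_P + 1/4*h_Q + 1/4*h_R + 1/6*h_S + 1/6*h_T
  h_R = 1 + 1/6*h_P + 1/2*h_Q + 1/6*h_R + 1/12*h_S + 1/12*h_T
  h_T = 1 + 1/3*h_P + 1/12*h_Q + 1/4*h_R + 1/4*h_S + 1/12*h_T

Substituting h_S = 0 and rearranging gives the linear system (I - Q) h = 1:
  [5/6, -1/3, -1/12, -1/6] . (h_P, h_Q, h_R, h_T) = 1
  [-1/6, 3/4, -1/4, -1/6] . (h_P, h_Q, h_R, h_T) = 1
  [-1/6, -1/2, 5/6, -1/12] . (h_P, h_Q, h_R, h_T) = 1
  [-1/3, -1/12, -1/4, 11/12] . (h_P, h_Q, h_R, h_T) = 1

Solving yields:
  h_P = 5481/1076
  h_Q = 1518/269
  h_R = 3291/538
  h_T = 2757/538

Starting state is T, so the expected hitting time is h_T = 2757/538.

Answer: 2757/538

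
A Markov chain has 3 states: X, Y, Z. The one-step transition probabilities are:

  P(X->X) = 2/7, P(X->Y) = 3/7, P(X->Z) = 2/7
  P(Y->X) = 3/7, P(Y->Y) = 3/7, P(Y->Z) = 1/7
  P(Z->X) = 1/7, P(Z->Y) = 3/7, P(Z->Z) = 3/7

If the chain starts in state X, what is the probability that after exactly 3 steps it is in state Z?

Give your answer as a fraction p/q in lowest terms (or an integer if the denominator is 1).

Answer: 90/343

Derivation:
Computing P^3 by repeated multiplication:
P^1 =
  X: [2/7, 3/7, 2/7]
  Y: [3/7, 3/7, 1/7]
  Z: [1/7, 3/7, 3/7]
P^2 =
  X: [15/49, 3/7, 13/49]
  Y: [16/49, 3/7, 12/49]
  Z: [2/7, 3/7, 2/7]
P^3 =
  X: [106/343, 3/7, 90/343]
  Y: [107/343, 3/7, 89/343]
  Z: [15/49, 3/7, 13/49]

(P^3)[X -> Z] = 90/343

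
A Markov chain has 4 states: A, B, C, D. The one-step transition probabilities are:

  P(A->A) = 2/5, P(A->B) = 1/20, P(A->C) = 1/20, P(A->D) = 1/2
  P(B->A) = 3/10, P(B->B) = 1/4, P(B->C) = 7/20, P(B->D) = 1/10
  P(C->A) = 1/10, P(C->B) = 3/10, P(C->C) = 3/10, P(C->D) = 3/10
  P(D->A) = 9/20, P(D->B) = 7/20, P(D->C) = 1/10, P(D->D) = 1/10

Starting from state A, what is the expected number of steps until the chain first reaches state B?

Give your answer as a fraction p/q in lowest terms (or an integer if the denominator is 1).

Let h_i = expected steps to first reach B from state i.
Boundary: h_B = 0.
First-step equations for the other states:
  h_A = 1 + 2/5*h_A + 1/20*h_B + 1/20*h_C + 1/2*h_D
  h_C = 1 + 1/10*h_A + 3/10*h_B + 3/10*h_C + 3/10*h_D
  h_D = 1 + 9/20*h_A + 7/20*h_B + 1/10*h_C + 1/10*h_D

Substituting h_B = 0 and rearranging gives the linear system (I - Q) h = 1:
  [3/5, -1/20, -1/2] . (h_A, h_C, h_D) = 1
  [-1/10, 7/10, -3/10] . (h_A, h_C, h_D) = 1
  [-9/20, -1/10, 9/10] . (h_A, h_C, h_D) = 1

Solving yields:
  h_A = 848/149
  h_C = 616/149
  h_D = 658/149

Starting state is A, so the expected hitting time is h_A = 848/149.

Answer: 848/149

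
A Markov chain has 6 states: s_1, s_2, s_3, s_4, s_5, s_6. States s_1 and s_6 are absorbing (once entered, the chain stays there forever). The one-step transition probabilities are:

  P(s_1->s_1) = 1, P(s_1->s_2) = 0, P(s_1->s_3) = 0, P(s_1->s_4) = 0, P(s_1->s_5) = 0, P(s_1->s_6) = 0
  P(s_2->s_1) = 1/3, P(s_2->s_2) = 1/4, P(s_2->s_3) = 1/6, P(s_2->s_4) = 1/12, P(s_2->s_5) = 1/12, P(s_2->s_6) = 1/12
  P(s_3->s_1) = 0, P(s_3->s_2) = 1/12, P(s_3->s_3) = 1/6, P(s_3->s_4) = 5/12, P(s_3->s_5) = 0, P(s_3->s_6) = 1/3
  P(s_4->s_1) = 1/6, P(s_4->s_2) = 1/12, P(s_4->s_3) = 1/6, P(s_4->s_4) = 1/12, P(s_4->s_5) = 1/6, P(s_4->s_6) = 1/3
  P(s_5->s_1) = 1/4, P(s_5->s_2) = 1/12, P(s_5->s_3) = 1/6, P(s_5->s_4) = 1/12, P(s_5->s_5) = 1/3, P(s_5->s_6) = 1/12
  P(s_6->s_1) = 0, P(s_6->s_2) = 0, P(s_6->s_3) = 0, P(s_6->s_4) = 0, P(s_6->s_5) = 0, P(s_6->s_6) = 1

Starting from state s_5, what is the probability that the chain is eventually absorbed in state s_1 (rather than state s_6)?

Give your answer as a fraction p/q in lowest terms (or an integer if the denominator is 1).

Let a_i = P(absorbed in s_1 | start in state i).
Boundary conditions: a_s_1 = 1, a_s_6 = 0.
For each transient state i, a_i = sum_j P(i->j) * a_j:
  a_s_2 = 1/3*a_s_1 + 1/4*a_s_2 + 1/6*a_s_3 + 1/12*a_s_4 + 1/12*a_s_5 + 1/12*a_s_6
  a_s_3 = 0*a_s_1 + 1/12*a_s_2 + 1/6*a_s_3 + 5/12*a_s_4 + 0*a_s_5 + 1/3*a_s_6
  a_s_4 = 1/6*a_s_1 + 1/12*a_s_2 + 1/6*a_s_3 + 1/12*a_s_4 + 1/6*a_s_5 + 1/3*a_s_6
  a_s_5 = 1/4*a_s_1 + 1/12*a_s_2 + 1/6*a_s_3 + 1/12*a_s_4 + 1/3*a_s_5 + 1/12*a_s_6

Substituting a_s_1 = 1 and a_s_6 = 0, rearrange to (I - Q) a = r where r[i] = P(i -> s_1):
  [3/4, -1/6, -1/12, -1/12] . (a_s_2, a_s_3, a_s_4, a_s_5) = 1/3
  [-1/12, 5/6, -5/12, 0] . (a_s_2, a_s_3, a_s_4, a_s_5) = 0
  [-1/12, -1/6, 11/12, -1/6] . (a_s_2, a_s_3, a_s_4, a_s_5) = 1/6
  [-1/12, -1/6, -1/12, 2/3] . (a_s_2, a_s_3, a_s_4, a_s_5) = 1/4

Solving yields:
  a_s_2 = 955/1576
  a_s_3 = 399/1576
  a_s_4 = 607/1576
  a_s_5 = 443/788

Starting state is s_5, so the absorption probability is a_s_5 = 443/788.

Answer: 443/788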